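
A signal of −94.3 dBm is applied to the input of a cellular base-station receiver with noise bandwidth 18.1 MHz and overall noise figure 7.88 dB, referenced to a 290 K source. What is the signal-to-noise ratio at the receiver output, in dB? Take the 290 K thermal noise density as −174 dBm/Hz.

Noise floor: N = −174 + 10 log₁₀(B) + NF
10 log₁₀(1.81×10⁷) = 72.58 dB
N = −174 + 72.58 + 7.88 = −93.54 dBm
SNR = P_sig − N = −94.3 − (−93.54) = −0.76 dB → −0.8 dB

−0.8 dB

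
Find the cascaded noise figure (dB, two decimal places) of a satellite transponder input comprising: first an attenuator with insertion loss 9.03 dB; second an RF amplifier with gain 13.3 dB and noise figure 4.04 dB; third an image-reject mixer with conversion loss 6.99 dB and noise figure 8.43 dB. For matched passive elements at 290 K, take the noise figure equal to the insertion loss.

Convert to linear (a loss of L dB is a gain of −L dB): F_i = 10^(NF_i/10), G_i = 10^(G_i,dB/10)
  Stage 1: F_1 = 10^(9.03/10) = 7.998, G_1 = 10^(−9.03/10) = 0.1250
  Stage 2: F_2 = 10^(4.04/10) = 2.535, G_2 = 10^(13.3/10) = 21.38
  Stage 3: F_3 = 10^(8.43/10) = 6.966, G_3 = 10^(−6.99/10) = 0.2000
Friis cascade:
  F = 7.998 + (2.535 − 1)/0.1250 + (6.966 − 1)/2.673 = 22.51
NF = 10 log₁₀(22.51) = 13.52 dB

13.52 dB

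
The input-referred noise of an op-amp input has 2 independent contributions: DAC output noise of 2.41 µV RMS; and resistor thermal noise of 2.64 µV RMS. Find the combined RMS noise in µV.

3.57 µV

Uncorrelated sources add in power (mean-square): V_tot = √(ΣV_i²)
V_tot = √[(2.41×10⁻⁶)² + (2.64×10⁻⁶)²] = 3.57×10⁻⁶ V = 3.57 µV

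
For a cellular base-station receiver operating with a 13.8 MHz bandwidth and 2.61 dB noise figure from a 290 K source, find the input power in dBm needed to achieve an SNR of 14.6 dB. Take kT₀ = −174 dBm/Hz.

−85.4 dBm

Sensitivity = −174 + 10 log₁₀(B) + NF + SNR_min
= −174 + 71.4 + 2.61 + 14.6
= −85.39 dBm → −85.4 dBm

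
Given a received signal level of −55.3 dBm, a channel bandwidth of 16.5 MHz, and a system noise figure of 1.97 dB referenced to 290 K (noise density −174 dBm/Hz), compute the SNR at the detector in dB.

44.6 dB

Noise floor: N = −174 + 10 log₁₀(B) + NF
10 log₁₀(1.65×10⁷) = 72.17 dB
N = −174 + 72.17 + 1.97 = −99.86 dBm
SNR = P_sig − N = −55.3 − (−99.86) = 44.56 dB → 44.6 dB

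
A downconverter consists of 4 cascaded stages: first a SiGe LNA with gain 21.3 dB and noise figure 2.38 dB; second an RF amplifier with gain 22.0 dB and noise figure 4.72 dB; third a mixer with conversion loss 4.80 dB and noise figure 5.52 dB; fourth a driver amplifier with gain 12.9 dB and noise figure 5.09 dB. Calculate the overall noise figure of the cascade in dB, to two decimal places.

2.42 dB

Convert to linear (a loss of L dB is a gain of −L dB): F_i = 10^(NF_i/10), G_i = 10^(G_i,dB/10)
  Stage 1: F_1 = 10^(2.38/10) = 1.730, G_1 = 10^(21.3/10) = 134.9
  Stage 2: F_2 = 10^(4.72/10) = 2.965, G_2 = 10^(22.0/10) = 158.5
  Stage 3: F_3 = 10^(5.52/10) = 3.565, G_3 = 10^(−4.80/10) = 0.3311
  Stage 4: F_4 = 10^(5.09/10) = 3.228, G_4 = 10^(12.9/10) = 19.50
Friis cascade:
  F = 1.730 + (2.965 − 1)/134.9 + (3.565 − 1)/2.138×10⁴ + (3.228 − 1)/7079 = 1.745
NF = 10 log₁₀(1.745) = 2.42 dB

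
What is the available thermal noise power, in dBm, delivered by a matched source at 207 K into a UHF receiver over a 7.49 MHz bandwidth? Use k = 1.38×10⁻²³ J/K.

−106.7 dBm

P_n = kTB = 1.38×10⁻²³ × 207 × 7.49×10⁶ = 2.14×10⁻¹⁴ W
In dBm: 10 log₁₀(2.14×10⁻¹⁴ / 10⁻³) = −106.7 dBm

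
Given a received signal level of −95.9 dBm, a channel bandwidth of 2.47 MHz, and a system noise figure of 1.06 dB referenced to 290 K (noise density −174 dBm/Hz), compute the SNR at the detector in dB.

Noise floor: N = −174 + 10 log₁₀(B) + NF
10 log₁₀(2.47×10⁶) = 63.93 dB
N = −174 + 63.93 + 1.06 = −109.01 dBm
SNR = P_sig − N = −95.9 − (−109.01) = 13.11 dB → 13.1 dB

13.1 dB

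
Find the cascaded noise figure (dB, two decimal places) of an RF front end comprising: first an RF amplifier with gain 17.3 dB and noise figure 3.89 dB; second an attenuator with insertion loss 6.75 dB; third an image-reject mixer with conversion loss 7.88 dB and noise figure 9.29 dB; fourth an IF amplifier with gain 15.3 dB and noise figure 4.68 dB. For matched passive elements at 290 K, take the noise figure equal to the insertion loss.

Convert to linear (a loss of L dB is a gain of −L dB): F_i = 10^(NF_i/10), G_i = 10^(G_i,dB/10)
  Stage 1: F_1 = 10^(3.89/10) = 2.449, G_1 = 10^(17.3/10) = 53.70
  Stage 2: F_2 = 10^(6.75/10) = 4.732, G_2 = 10^(−6.75/10) = 0.2113
  Stage 3: F_3 = 10^(9.29/10) = 8.492, G_3 = 10^(−7.88/10) = 0.1629
  Stage 4: F_4 = 10^(4.68/10) = 2.938, G_4 = 10^(15.3/10) = 33.88
Friis cascade:
  F = 2.449 + (4.732 − 1)/53.70 + (8.492 − 1)/11.35 + (2.938 − 1)/1.849 = 4.226
NF = 10 log₁₀(4.226) = 6.26 dB

6.26 dB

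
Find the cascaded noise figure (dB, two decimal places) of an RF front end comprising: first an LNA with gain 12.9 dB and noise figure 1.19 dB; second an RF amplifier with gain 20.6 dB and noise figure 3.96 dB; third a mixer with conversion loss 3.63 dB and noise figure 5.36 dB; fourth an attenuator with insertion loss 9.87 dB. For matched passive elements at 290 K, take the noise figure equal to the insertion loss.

1.47 dB

Convert to linear (a loss of L dB is a gain of −L dB): F_i = 10^(NF_i/10), G_i = 10^(G_i,dB/10)
  Stage 1: F_1 = 10^(1.19/10) = 1.315, G_1 = 10^(12.9/10) = 19.50
  Stage 2: F_2 = 10^(3.96/10) = 2.489, G_2 = 10^(20.6/10) = 114.8
  Stage 3: F_3 = 10^(5.36/10) = 3.436, G_3 = 10^(−3.63/10) = 0.4335
  Stage 4: F_4 = 10^(9.87/10) = 9.705, G_4 = 10^(−9.87/10) = 0.1030
Friis cascade:
  F = 1.315 + (2.489 − 1)/19.50 + (3.436 − 1)/2239 + (9.705 − 1)/970.5 = 1.402
NF = 10 log₁₀(1.402) = 1.47 dB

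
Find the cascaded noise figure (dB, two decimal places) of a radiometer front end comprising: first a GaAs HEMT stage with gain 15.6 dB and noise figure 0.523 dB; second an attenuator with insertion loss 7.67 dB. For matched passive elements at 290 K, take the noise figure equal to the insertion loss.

Convert to linear (a loss of L dB is a gain of −L dB): F_i = 10^(NF_i/10), G_i = 10^(G_i,dB/10)
  Stage 1: F_1 = 10^(0.523/10) = 1.128, G_1 = 10^(15.6/10) = 36.31
  Stage 2: F_2 = 10^(7.67/10) = 5.848, G_2 = 10^(−7.67/10) = 0.1710
Friis cascade:
  F = 1.128 + (5.848 − 1)/36.31 = 1.261
NF = 10 log₁₀(1.261) = 1.01 dB

1.01 dB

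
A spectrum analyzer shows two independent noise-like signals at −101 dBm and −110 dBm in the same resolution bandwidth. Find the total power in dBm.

−100.5 dBm

Convert to linear, add, convert back:
P₁ = 7.94×10⁻¹⁴ W, P₂ = 1.00×10⁻¹⁴ W
P_tot = 8.94×10⁻¹⁴ W → 10 log₁₀(P_tot / 10⁻³) = −100.5 dBm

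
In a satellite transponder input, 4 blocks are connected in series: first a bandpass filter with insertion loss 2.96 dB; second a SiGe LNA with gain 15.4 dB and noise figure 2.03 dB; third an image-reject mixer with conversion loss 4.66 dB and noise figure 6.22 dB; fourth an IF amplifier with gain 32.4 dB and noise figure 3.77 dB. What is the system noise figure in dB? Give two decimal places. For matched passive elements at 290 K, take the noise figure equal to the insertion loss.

Convert to linear (a loss of L dB is a gain of −L dB): F_i = 10^(NF_i/10), G_i = 10^(G_i,dB/10)
  Stage 1: F_1 = 10^(2.96/10) = 1.977, G_1 = 10^(−2.96/10) = 0.5058
  Stage 2: F_2 = 10^(2.03/10) = 1.596, G_2 = 10^(15.4/10) = 34.67
  Stage 3: F_3 = 10^(6.22/10) = 4.188, G_3 = 10^(−4.66/10) = 0.3420
  Stage 4: F_4 = 10^(3.77/10) = 2.382, G_4 = 10^(32.4/10) = 1738
Friis cascade:
  F = 1.977 + (1.596 − 1)/0.5058 + (4.188 − 1)/17.54 + (2.382 − 1)/5.998 = 3.567
NF = 10 log₁₀(3.567) = 5.52 dB

5.52 dB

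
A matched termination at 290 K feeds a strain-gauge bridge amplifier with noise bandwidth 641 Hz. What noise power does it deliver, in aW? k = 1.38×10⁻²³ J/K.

P_n = kTB = 1.38×10⁻²³ × 290 × 6.41×10² = 2.57×10⁻¹⁸ W = 2.57 aW

2.57 aW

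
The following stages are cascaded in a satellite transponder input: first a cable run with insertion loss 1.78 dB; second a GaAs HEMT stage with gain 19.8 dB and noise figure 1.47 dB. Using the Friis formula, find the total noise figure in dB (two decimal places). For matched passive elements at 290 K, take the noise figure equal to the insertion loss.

Convert to linear (a loss of L dB is a gain of −L dB): F_i = 10^(NF_i/10), G_i = 10^(G_i,dB/10)
  Stage 1: F_1 = 10^(1.78/10) = 1.507, G_1 = 10^(−1.78/10) = 0.6637
  Stage 2: F_2 = 10^(1.47/10) = 1.403, G_2 = 10^(19.8/10) = 95.50
Friis cascade:
  F = 1.507 + (1.403 − 1)/0.6637 = 2.113
NF = 10 log₁₀(2.113) = 3.25 dB

3.25 dB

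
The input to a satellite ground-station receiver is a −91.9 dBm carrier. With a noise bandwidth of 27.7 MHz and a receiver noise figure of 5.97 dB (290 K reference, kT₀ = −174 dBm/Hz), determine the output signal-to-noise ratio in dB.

Noise floor: N = −174 + 10 log₁₀(B) + NF
10 log₁₀(2.77×10⁷) = 74.42 dB
N = −174 + 74.42 + 5.97 = −93.61 dBm
SNR = P_sig − N = −91.9 − (−93.61) = 1.71 dB → 1.7 dB

1.7 dB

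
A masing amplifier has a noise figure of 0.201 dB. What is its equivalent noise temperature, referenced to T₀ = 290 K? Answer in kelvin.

F = 10^(0.201/10) = 1.04737
T_e = (F − 1)·T₀ = (1.04737 − 1) × 290 = 13.7 K

13.7 K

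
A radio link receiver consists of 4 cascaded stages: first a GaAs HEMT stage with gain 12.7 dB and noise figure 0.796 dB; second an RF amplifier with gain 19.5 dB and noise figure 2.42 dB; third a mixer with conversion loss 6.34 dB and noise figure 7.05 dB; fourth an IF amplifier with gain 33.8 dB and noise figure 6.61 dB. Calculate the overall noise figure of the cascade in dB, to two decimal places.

0.98 dB

Convert to linear (a loss of L dB is a gain of −L dB): F_i = 10^(NF_i/10), G_i = 10^(G_i,dB/10)
  Stage 1: F_1 = 10^(0.796/10) = 1.201, G_1 = 10^(12.7/10) = 18.62
  Stage 2: F_2 = 10^(2.42/10) = 1.746, G_2 = 10^(19.5/10) = 89.13
  Stage 3: F_3 = 10^(7.05/10) = 5.070, G_3 = 10^(−6.34/10) = 0.2323
  Stage 4: F_4 = 10^(6.61/10) = 4.581, G_4 = 10^(33.8/10) = 2399
Friis cascade:
  F = 1.201 + (1.746 − 1)/18.62 + (5.070 − 1)/1660 + (4.581 − 1)/385.5 = 1.253
NF = 10 log₁₀(1.253) = 0.98 dB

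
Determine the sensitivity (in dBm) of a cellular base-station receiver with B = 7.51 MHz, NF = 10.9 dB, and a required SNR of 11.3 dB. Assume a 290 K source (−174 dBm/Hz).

−83.0 dBm

Sensitivity = −174 + 10 log₁₀(B) + NF + SNR_min
= −174 + 68.76 + 10.9 + 11.3
= −83.04 dBm → −83.0 dBm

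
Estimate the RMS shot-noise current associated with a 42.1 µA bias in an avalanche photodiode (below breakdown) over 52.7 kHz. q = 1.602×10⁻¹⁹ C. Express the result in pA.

I_n = √(2qI·B)
2qI·B = 2 × 1.602×10⁻¹⁹ × 4.21×10⁻⁵ × 5.27×10⁴ = 7.11×10⁻¹⁹ A²
I_n = √(7.11×10⁻¹⁹) = 8.43×10⁻¹⁰ A = 843 pA

843 pA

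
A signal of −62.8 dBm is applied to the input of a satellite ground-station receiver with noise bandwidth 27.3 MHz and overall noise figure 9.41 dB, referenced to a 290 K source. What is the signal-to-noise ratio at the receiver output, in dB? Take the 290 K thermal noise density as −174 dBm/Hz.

Noise floor: N = −174 + 10 log₁₀(B) + NF
10 log₁₀(2.73×10⁷) = 74.36 dB
N = −174 + 74.36 + 9.41 = −90.23 dBm
SNR = P_sig − N = −62.8 − (−90.23) = 27.43 dB → 27.4 dB

27.4 dB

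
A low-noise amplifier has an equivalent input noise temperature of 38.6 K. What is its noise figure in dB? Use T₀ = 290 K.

0.543 dB

F = 1 + T_e/T₀ = 1 + 38.6/290 = 1.1331
NF = 10 log₁₀(1.1331) = 0.543 dB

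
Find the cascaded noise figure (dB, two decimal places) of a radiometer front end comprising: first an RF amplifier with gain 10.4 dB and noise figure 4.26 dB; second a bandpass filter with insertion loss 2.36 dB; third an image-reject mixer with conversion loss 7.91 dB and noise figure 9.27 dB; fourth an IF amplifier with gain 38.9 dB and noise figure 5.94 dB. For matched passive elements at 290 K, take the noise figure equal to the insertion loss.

Convert to linear (a loss of L dB is a gain of −L dB): F_i = 10^(NF_i/10), G_i = 10^(G_i,dB/10)
  Stage 1: F_1 = 10^(4.26/10) = 2.667, G_1 = 10^(10.4/10) = 10.96
  Stage 2: F_2 = 10^(2.36/10) = 1.722, G_2 = 10^(−2.36/10) = 0.5808
  Stage 3: F_3 = 10^(9.27/10) = 8.453, G_3 = 10^(−7.91/10) = 0.1618
  Stage 4: F_4 = 10^(5.94/10) = 3.926, G_4 = 10^(38.9/10) = 7762
Friis cascade:
  F = 2.667 + (1.722 − 1)/10.96 + (8.453 − 1)/6.368 + (3.926 − 1)/1.030 = 6.743
NF = 10 log₁₀(6.743) = 8.29 dB

8.29 dB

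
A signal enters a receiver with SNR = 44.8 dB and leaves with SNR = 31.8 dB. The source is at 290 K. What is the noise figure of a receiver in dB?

NF (dB) = SNR_in(dB) − SNR_out(dB) when the source is at T₀
NF = 44.8 − 31.8 = 13.0 dB

13.0 dB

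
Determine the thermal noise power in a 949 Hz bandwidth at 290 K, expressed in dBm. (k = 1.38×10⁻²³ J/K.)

P_n = kTB = 1.38×10⁻²³ × 290 × 9.49×10² = 3.80×10⁻¹⁸ W
In dBm: 10 log₁₀(3.80×10⁻¹⁸ / 10⁻³) = −144.2 dBm

−144.2 dBm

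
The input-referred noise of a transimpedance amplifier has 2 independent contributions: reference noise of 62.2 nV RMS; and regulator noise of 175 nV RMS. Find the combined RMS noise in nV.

Uncorrelated sources add in power (mean-square): V_tot = √(ΣV_i²)
V_tot = √[(6.22×10⁻⁸)² + (1.75×10⁻⁷)²] = 1.86×10⁻⁷ V = 186 nV

186 nV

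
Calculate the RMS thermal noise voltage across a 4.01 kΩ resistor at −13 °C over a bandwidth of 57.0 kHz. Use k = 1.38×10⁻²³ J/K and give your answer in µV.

T = −13 °C + 273.15 = 260.15 K
V_n = √(4kTRB)
4kTRB = 4 × 1.38×10⁻²³ × 260.15 × 4.01×10³ × 5.70×10⁴ = 3.28×10⁻¹² V²
V_n = √(3.28×10⁻¹²) = 1.81×10⁻⁶ V = 1.81 µV

1.81 µV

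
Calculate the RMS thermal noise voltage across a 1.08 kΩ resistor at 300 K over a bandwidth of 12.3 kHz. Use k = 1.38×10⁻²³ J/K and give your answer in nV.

V_n = √(4kTRB)
4kTRB = 4 × 1.38×10⁻²³ × 300 × 1.08×10³ × 1.23×10⁴ = 2.20×10⁻¹³ V²
V_n = √(2.20×10⁻¹³) = 4.69×10⁻⁷ V = 469 nV

469 nV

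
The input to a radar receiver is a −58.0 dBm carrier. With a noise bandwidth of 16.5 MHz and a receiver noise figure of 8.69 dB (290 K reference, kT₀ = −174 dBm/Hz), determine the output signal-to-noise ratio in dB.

Noise floor: N = −174 + 10 log₁₀(B) + NF
10 log₁₀(1.65×10⁷) = 72.17 dB
N = −174 + 72.17 + 8.69 = −93.14 dBm
SNR = P_sig − N = −58.0 − (−93.14) = 35.14 dB → 35.1 dB

35.1 dB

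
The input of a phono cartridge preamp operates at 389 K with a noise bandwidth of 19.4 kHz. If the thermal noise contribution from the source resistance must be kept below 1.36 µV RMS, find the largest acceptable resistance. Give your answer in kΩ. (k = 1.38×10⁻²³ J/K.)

4.44 kΩ

Johnson–Nyquist: V_n = √(4kTRB) ⇒ R = V_n² / (4kTB)
4kTB = 4 × 1.38×10⁻²³ × 389 × 1.94×10⁴ = 4.17×10⁻¹⁶
R = (1.36×10⁻⁶)² / 4.17×10⁻¹⁶ = 4.44×10³ Ω = 4.44 kΩ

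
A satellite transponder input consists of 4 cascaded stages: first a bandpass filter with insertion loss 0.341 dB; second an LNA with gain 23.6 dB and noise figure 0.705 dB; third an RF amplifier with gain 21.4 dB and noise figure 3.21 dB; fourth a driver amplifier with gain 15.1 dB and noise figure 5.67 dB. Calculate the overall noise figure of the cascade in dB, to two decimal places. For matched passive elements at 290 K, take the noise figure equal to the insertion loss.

1.06 dB

Convert to linear (a loss of L dB is a gain of −L dB): F_i = 10^(NF_i/10), G_i = 10^(G_i,dB/10)
  Stage 1: F_1 = 10^(0.341/10) = 1.082, G_1 = 10^(−0.341/10) = 0.9245
  Stage 2: F_2 = 10^(0.705/10) = 1.176, G_2 = 10^(23.6/10) = 229.1
  Stage 3: F_3 = 10^(3.21/10) = 2.094, G_3 = 10^(21.4/10) = 138.0
  Stage 4: F_4 = 10^(5.67/10) = 3.690, G_4 = 10^(15.1/10) = 32.36
Friis cascade:
  F = 1.082 + (1.176 − 1)/0.9245 + (2.094 − 1)/211.8 + (3.690 − 1)/2.923×10⁴ = 1.278
NF = 10 log₁₀(1.278) = 1.06 dB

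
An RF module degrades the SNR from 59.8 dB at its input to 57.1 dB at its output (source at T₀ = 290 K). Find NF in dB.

NF (dB) = SNR_in(dB) − SNR_out(dB) when the source is at T₀
NF = 59.8 − 57.1 = 2.7 dB

2.7 dB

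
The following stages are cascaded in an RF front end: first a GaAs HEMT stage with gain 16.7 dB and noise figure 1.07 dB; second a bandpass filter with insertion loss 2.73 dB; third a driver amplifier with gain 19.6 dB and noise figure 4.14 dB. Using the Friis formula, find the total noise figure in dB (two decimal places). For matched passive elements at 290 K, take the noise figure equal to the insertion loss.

Convert to linear (a loss of L dB is a gain of −L dB): F_i = 10^(NF_i/10), G_i = 10^(G_i,dB/10)
  Stage 1: F_1 = 10^(1.07/10) = 1.279, G_1 = 10^(16.7/10) = 46.77
  Stage 2: F_2 = 10^(2.73/10) = 1.875, G_2 = 10^(−2.73/10) = 0.5333
  Stage 3: F_3 = 10^(4.14/10) = 2.594, G_3 = 10^(19.6/10) = 91.20
Friis cascade:
  F = 1.279 + (1.875 − 1)/46.77 + (2.594 − 1)/24.95 = 1.362
NF = 10 log₁₀(1.362) = 1.34 dB

1.34 dB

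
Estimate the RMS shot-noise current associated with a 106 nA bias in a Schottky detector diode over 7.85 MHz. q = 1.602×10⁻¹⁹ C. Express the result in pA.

I_n = √(2qI·B)
2qI·B = 2 × 1.602×10⁻¹⁹ × 1.06×10⁻⁷ × 7.85×10⁶ = 2.67×10⁻¹⁹ A²
I_n = √(2.67×10⁻¹⁹) = 5.16×10⁻¹⁰ A = 516 pA

516 pA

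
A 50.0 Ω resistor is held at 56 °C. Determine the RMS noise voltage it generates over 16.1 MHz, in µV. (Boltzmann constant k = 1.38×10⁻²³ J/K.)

T = 56 °C + 273.15 = 329.15 K
V_n = √(4kTRB)
4kTRB = 4 × 1.38×10⁻²³ × 329.15 × 5.00×10¹ × 1.61×10⁷ = 1.46×10⁻¹¹ V²
V_n = √(1.46×10⁻¹¹) = 3.82×10⁻⁶ V = 3.82 µV

3.82 µV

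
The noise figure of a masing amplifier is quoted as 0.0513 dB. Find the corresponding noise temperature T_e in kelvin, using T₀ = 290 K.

3.45 K

F = 10^(0.0513/10) = 1.01188
T_e = (F − 1)·T₀ = (1.01188 − 1) × 290 = 3.45 K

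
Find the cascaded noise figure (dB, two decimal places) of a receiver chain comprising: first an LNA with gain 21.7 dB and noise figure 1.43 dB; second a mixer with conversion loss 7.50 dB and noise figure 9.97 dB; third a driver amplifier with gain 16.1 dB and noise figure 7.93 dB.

2.17 dB

Convert to linear (a loss of L dB is a gain of −L dB): F_i = 10^(NF_i/10), G_i = 10^(G_i,dB/10)
  Stage 1: F_1 = 10^(1.43/10) = 1.390, G_1 = 10^(21.7/10) = 147.9
  Stage 2: F_2 = 10^(9.97/10) = 9.931, G_2 = 10^(−7.50/10) = 0.1778
  Stage 3: F_3 = 10^(7.93/10) = 6.209, G_3 = 10^(16.1/10) = 40.74
Friis cascade:
  F = 1.390 + (9.931 − 1)/147.9 + (6.209 − 1)/26.30 = 1.648
NF = 10 log₁₀(1.648) = 2.17 dB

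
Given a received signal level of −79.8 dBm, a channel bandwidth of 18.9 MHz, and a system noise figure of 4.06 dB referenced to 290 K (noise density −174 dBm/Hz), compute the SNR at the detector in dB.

Noise floor: N = −174 + 10 log₁₀(B) + NF
10 log₁₀(1.89×10⁷) = 72.76 dB
N = −174 + 72.76 + 4.06 = −97.18 dBm
SNR = P_sig − N = −79.8 − (−97.18) = 17.38 dB → 17.4 dB

17.4 dB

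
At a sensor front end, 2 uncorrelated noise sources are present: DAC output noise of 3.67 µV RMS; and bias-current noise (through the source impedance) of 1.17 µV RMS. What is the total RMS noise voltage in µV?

Uncorrelated sources add in power (mean-square): V_tot = √(ΣV_i²)
V_tot = √[(3.67×10⁻⁶)² + (1.17×10⁻⁶)²] = 3.85×10⁻⁶ V = 3.85 µV

3.85 µV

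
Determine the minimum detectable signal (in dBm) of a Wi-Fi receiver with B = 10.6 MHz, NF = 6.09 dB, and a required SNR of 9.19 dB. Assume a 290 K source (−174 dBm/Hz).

Sensitivity = −174 + 10 log₁₀(B) + NF + SNR_min
= −174 + 70.25 + 6.09 + 9.19
= −88.47 dBm → −88.5 dBm

−88.5 dBm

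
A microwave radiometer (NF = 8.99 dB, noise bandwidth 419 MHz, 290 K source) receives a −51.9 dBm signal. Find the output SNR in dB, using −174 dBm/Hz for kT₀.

Noise floor: N = −174 + 10 log₁₀(B) + NF
10 log₁₀(4.19×10⁸) = 86.22 dB
N = −174 + 86.22 + 8.99 = −78.79 dBm
SNR = P_sig − N = −51.9 − (−78.79) = 26.89 dB → 26.9 dB

26.9 dB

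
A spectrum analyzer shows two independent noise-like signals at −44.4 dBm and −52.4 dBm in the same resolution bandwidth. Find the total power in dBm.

Convert to linear, add, convert back:
P₁ = 3.63×10⁻⁸ W, P₂ = 5.75×10⁻⁹ W
P_tot = 4.21×10⁻⁸ W → 10 log₁₀(P_tot / 10⁻³) = −43.8 dBm

−43.8 dBm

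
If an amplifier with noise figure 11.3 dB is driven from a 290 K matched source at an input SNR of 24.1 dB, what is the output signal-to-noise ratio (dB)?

By definition F = SNR_in/SNR_out, so in dB: SNR_out = SNR_in − NF
SNR_out = 24.1 − 11.3 = 12.8 dB

12.8 dB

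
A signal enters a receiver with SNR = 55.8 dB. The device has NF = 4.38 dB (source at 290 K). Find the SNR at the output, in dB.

51.42 dB

By definition F = SNR_in/SNR_out, so in dB: SNR_out = SNR_in − NF
SNR_out = 55.8 − 4.38 = 51.42 dB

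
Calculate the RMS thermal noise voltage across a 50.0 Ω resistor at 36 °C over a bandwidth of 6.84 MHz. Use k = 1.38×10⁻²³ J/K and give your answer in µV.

T = 36 °C + 273.15 = 309.15 K
V_n = √(4kTRB)
4kTRB = 4 × 1.38×10⁻²³ × 309.15 × 5.00×10¹ × 6.84×10⁶ = 5.84×10⁻¹² V²
V_n = √(5.84×10⁻¹²) = 2.42×10⁻⁶ V = 2.42 µV

2.42 µV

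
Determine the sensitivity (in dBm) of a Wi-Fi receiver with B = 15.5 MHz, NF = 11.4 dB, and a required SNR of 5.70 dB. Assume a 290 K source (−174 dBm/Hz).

Sensitivity = −174 + 10 log₁₀(B) + NF + SNR_min
= −174 + 71.9 + 11.4 + 5.70
= −85.00 dBm → −85.0 dBm

−85.0 dBm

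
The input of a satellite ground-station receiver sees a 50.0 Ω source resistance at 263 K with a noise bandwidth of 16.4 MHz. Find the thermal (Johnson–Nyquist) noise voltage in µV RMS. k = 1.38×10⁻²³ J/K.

V_n = √(4kTRB)
4kTRB = 4 × 1.38×10⁻²³ × 263 × 5.00×10¹ × 1.64×10⁷ = 1.19×10⁻¹¹ V²
V_n = √(1.19×10⁻¹¹) = 3.45×10⁻⁶ V = 3.45 µV

3.45 µV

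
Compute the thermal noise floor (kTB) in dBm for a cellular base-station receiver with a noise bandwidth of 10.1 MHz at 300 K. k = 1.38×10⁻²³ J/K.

P_n = kTB = 1.38×10⁻²³ × 300 × 1.01×10⁷ = 4.18×10⁻¹⁴ W
In dBm: 10 log₁₀(4.18×10⁻¹⁴ / 10⁻³) = −103.8 dBm

−103.8 dBm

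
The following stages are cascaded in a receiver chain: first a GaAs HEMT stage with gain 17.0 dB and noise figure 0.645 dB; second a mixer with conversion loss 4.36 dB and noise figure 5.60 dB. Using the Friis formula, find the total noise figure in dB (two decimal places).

Convert to linear (a loss of L dB is a gain of −L dB): F_i = 10^(NF_i/10), G_i = 10^(G_i,dB/10)
  Stage 1: F_1 = 10^(0.645/10) = 1.160, G_1 = 10^(17.0/10) = 50.12
  Stage 2: F_2 = 10^(5.60/10) = 3.631, G_2 = 10^(−4.36/10) = 0.3664
Friis cascade:
  F = 1.160 + (3.631 − 1)/50.12 = 1.213
NF = 10 log₁₀(1.213) = 0.84 dB

0.84 dB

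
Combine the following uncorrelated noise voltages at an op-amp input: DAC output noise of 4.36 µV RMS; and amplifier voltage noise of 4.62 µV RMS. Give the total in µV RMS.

Uncorrelated sources add in power (mean-square): V_tot = √(ΣV_i²)
V_tot = √[(4.36×10⁻⁶)² + (4.62×10⁻⁶)²] = 6.35×10⁻⁶ V = 6.35 µV

6.35 µV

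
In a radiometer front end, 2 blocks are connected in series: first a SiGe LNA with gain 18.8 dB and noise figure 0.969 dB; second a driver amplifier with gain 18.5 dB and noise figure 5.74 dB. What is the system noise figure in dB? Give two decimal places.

Convert to linear (a loss of L dB is a gain of −L dB): F_i = 10^(NF_i/10), G_i = 10^(G_i,dB/10)
  Stage 1: F_1 = 10^(0.969/10) = 1.250, G_1 = 10^(18.8/10) = 75.86
  Stage 2: F_2 = 10^(5.74/10) = 3.750, G_2 = 10^(18.5/10) = 70.79
Friis cascade:
  F = 1.250 + (3.750 − 1)/75.86 = 1.286
NF = 10 log₁₀(1.286) = 1.09 dB

1.09 dB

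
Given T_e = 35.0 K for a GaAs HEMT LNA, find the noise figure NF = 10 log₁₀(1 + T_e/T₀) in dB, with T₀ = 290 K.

F = 1 + T_e/T₀ = 1 + 35.0/290 = 1.12069
NF = 10 log₁₀(1.12069) = 0.495 dB

0.495 dB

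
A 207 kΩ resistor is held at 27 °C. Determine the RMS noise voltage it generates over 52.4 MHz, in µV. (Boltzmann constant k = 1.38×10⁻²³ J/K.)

424 µV

T = 27 °C + 273.15 = 300.15 K
V_n = √(4kTRB)
4kTRB = 4 × 1.38×10⁻²³ × 300.15 × 2.07×10⁵ × 5.24×10⁷ = 1.80×10⁻⁷ V²
V_n = √(1.80×10⁻⁷) = 4.24×10⁻⁴ V = 424 µV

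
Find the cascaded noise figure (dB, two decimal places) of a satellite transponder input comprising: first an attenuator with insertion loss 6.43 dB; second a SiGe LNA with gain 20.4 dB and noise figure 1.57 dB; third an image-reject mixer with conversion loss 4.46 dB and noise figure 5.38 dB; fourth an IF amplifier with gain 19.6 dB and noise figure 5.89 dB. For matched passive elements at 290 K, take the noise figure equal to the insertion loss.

Convert to linear (a loss of L dB is a gain of −L dB): F_i = 10^(NF_i/10), G_i = 10^(G_i,dB/10)
  Stage 1: F_1 = 10^(6.43/10) = 4.395, G_1 = 10^(−6.43/10) = 0.2275
  Stage 2: F_2 = 10^(1.57/10) = 1.435, G_2 = 10^(20.4/10) = 109.6
  Stage 3: F_3 = 10^(5.38/10) = 3.451, G_3 = 10^(−4.46/10) = 0.3581
  Stage 4: F_4 = 10^(5.89/10) = 3.882, G_4 = 10^(19.6/10) = 91.20
Friis cascade:
  F = 4.395 + (1.435 − 1)/0.2275 + (3.451 − 1)/24.95 + (3.882 − 1)/8.933 = 6.730
NF = 10 log₁₀(6.730) = 8.28 dB

8.28 dB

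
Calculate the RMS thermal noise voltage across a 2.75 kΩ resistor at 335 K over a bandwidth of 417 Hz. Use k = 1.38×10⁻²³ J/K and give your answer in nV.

V_n = √(4kTRB)
4kTRB = 4 × 1.38×10⁻²³ × 335 × 2.75×10³ × 4.17×10² = 2.12×10⁻¹⁴ V²
V_n = √(2.12×10⁻¹⁴) = 1.46×10⁻⁷ V = 146 nV

146 nV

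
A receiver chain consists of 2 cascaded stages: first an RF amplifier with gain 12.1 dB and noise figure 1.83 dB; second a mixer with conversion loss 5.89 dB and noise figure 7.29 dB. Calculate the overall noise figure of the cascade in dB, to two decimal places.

2.54 dB

Convert to linear (a loss of L dB is a gain of −L dB): F_i = 10^(NF_i/10), G_i = 10^(G_i,dB/10)
  Stage 1: F_1 = 10^(1.83/10) = 1.524, G_1 = 10^(12.1/10) = 16.22
  Stage 2: F_2 = 10^(7.29/10) = 5.358, G_2 = 10^(−5.89/10) = 0.2576
Friis cascade:
  F = 1.524 + (5.358 − 1)/16.22 = 1.793
NF = 10 log₁₀(1.793) = 2.54 dB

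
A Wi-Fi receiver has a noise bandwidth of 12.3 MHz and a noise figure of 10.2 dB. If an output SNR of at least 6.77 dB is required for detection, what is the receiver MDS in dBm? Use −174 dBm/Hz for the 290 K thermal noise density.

−86.1 dBm

Sensitivity = −174 + 10 log₁₀(B) + NF + SNR_min
= −174 + 70.9 + 10.2 + 6.77
= −86.13 dBm → −86.1 dBm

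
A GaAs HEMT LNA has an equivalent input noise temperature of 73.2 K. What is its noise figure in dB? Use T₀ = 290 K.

F = 1 + T_e/T₀ = 1 + 73.2/290 = 1.25241
NF = 10 log₁₀(1.25241) = 0.977 dB

0.977 dB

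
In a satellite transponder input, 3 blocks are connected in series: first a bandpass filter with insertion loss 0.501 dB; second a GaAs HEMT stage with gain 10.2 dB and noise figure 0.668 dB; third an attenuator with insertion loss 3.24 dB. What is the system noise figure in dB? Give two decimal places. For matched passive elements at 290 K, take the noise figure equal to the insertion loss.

Convert to linear (a loss of L dB is a gain of −L dB): F_i = 10^(NF_i/10), G_i = 10^(G_i,dB/10)
  Stage 1: F_1 = 10^(0.501/10) = 1.122, G_1 = 10^(−0.501/10) = 0.8910
  Stage 2: F_2 = 10^(0.668/10) = 1.166, G_2 = 10^(10.2/10) = 10.47
  Stage 3: F_3 = 10^(3.24/10) = 2.109, G_3 = 10^(−3.24/10) = 0.4742
Friis cascade:
  F = 1.122 + (1.166 − 1)/0.8910 + (2.109 − 1)/9.330 = 1.428
NF = 10 log₁₀(1.428) = 1.55 dB

1.55 dB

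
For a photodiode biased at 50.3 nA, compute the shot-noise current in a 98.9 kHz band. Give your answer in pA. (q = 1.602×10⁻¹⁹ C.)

I_n = √(2qI·B)
2qI·B = 2 × 1.602×10⁻¹⁹ × 5.03×10⁻⁸ × 9.89×10⁴ = 1.59×10⁻²¹ A²
I_n = √(1.59×10⁻²¹) = 3.99×10⁻¹¹ A = 39.9 pA

39.9 pA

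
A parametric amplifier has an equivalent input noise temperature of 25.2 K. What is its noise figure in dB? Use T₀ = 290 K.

0.362 dB

F = 1 + T_e/T₀ = 1 + 25.2/290 = 1.0869
NF = 10 log₁₀(1.0869) = 0.362 dB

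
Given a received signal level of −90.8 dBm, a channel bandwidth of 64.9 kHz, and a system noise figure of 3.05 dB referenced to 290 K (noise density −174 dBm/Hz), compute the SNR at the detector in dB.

Noise floor: N = −174 + 10 log₁₀(B) + NF
10 log₁₀(6.49×10⁴) = 48.12 dB
N = −174 + 48.12 + 3.05 = −122.83 dBm
SNR = P_sig − N = −90.8 − (−122.83) = 32.03 dB → 32.0 dB

32.0 dB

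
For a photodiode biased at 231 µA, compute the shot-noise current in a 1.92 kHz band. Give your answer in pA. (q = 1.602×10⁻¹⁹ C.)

I_n = √(2qI·B)
2qI·B = 2 × 1.602×10⁻¹⁹ × 2.31×10⁻⁴ × 1.92×10³ = 1.42×10⁻¹⁹ A²
I_n = √(1.42×10⁻¹⁹) = 3.77×10⁻¹⁰ A = 377 pA

377 pA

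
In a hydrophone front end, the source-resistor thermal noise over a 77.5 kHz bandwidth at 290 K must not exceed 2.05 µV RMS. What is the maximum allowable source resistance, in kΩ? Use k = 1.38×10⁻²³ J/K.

Johnson–Nyquist: V_n = √(4kTRB) ⇒ R = V_n² / (4kTB)
4kTB = 4 × 1.38×10⁻²³ × 290 × 7.75×10⁴ = 1.24×10⁻¹⁵
R = (2.05×10⁻⁶)² / 1.24×10⁻¹⁵ = 3.39×10³ Ω = 3.39 kΩ

3.39 kΩ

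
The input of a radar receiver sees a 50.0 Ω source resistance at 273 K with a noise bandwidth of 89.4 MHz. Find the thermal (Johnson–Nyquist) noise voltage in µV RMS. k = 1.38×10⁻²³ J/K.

V_n = √(4kTRB)
4kTRB = 4 × 1.38×10⁻²³ × 273 × 5.00×10¹ × 8.94×10⁷ = 6.74×10⁻¹¹ V²
V_n = √(6.74×10⁻¹¹) = 8.21×10⁻⁶ V = 8.21 µV

8.21 µV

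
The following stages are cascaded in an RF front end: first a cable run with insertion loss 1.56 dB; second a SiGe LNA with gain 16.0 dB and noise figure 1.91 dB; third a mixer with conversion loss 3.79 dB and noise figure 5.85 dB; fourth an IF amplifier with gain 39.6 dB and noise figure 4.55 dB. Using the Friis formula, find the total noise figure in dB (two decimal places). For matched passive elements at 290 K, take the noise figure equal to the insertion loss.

3.95 dB

Convert to linear (a loss of L dB is a gain of −L dB): F_i = 10^(NF_i/10), G_i = 10^(G_i,dB/10)
  Stage 1: F_1 = 10^(1.56/10) = 1.432, G_1 = 10^(−1.56/10) = 0.6982
  Stage 2: F_2 = 10^(1.91/10) = 1.552, G_2 = 10^(16.0/10) = 39.81
  Stage 3: F_3 = 10^(5.85/10) = 3.846, G_3 = 10^(−3.79/10) = 0.4178
  Stage 4: F_4 = 10^(4.55/10) = 2.851, G_4 = 10^(39.6/10) = 9120
Friis cascade:
  F = 1.432 + (1.552 − 1)/0.6982 + (3.846 − 1)/27.80 + (2.851 − 1)/11.61 = 2.485
NF = 10 log₁₀(2.485) = 3.95 dB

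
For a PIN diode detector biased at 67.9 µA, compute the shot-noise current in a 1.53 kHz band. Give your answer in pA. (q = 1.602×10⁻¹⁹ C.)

I_n = √(2qI·B)
2qI·B = 2 × 1.602×10⁻¹⁹ × 6.79×10⁻⁵ × 1.53×10³ = 3.33×10⁻²⁰ A²
I_n = √(3.33×10⁻²⁰) = 1.82×10⁻¹⁰ A = 182 pA

182 pA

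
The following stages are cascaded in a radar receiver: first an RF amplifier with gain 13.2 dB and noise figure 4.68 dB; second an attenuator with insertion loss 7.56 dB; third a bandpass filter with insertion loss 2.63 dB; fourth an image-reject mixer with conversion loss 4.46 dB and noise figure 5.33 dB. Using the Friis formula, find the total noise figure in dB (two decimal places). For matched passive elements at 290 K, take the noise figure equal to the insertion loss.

6.62 dB

Convert to linear (a loss of L dB is a gain of −L dB): F_i = 10^(NF_i/10), G_i = 10^(G_i,dB/10)
  Stage 1: F_1 = 10^(4.68/10) = 2.938, G_1 = 10^(13.2/10) = 20.89
  Stage 2: F_2 = 10^(7.56/10) = 5.702, G_2 = 10^(−7.56/10) = 0.1754
  Stage 3: F_3 = 10^(2.63/10) = 1.832, G_3 = 10^(−2.63/10) = 0.5458
  Stage 4: F_4 = 10^(5.33/10) = 3.412, G_4 = 10^(−4.46/10) = 0.3581
Friis cascade:
  F = 2.938 + (5.702 − 1)/20.89 + (1.832 − 1)/3.664 + (3.412 − 1)/2.000 = 4.596
NF = 10 log₁₀(4.596) = 6.62 dB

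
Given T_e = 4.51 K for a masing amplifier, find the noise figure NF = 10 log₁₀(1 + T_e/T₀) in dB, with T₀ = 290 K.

0.067 dB

F = 1 + T_e/T₀ = 1 + 4.51/290 = 1.01555
NF = 10 log₁₀(1.01555) = 0.067 dB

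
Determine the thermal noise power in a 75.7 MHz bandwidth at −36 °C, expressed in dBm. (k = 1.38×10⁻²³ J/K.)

−96.1 dBm

T = −36 °C + 273.15 = 237.15 K
P_n = kTB = 1.38×10⁻²³ × 237.15 × 7.57×10⁷ = 2.48×10⁻¹³ W
In dBm: 10 log₁₀(2.48×10⁻¹³ / 10⁻³) = −96.1 dBm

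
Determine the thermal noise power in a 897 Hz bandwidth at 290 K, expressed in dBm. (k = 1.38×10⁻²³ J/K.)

P_n = kTB = 1.38×10⁻²³ × 290 × 8.97×10² = 3.59×10⁻¹⁸ W
In dBm: 10 log₁₀(3.59×10⁻¹⁸ / 10⁻³) = −144.4 dBm

−144.4 dBm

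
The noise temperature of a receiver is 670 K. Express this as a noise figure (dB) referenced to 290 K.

5.20 dB

F = 1 + T_e/T₀ = 1 + 670/290 = 3.31034
NF = 10 log₁₀(3.31034) = 5.20 dB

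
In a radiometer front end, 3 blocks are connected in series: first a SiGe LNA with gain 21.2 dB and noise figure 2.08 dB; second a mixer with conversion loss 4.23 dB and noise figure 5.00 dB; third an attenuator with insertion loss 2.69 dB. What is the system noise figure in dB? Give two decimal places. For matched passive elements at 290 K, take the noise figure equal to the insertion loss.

2.17 dB

Convert to linear (a loss of L dB is a gain of −L dB): F_i = 10^(NF_i/10), G_i = 10^(G_i,dB/10)
  Stage 1: F_1 = 10^(2.08/10) = 1.614, G_1 = 10^(21.2/10) = 131.8
  Stage 2: F_2 = 10^(5.00/10) = 3.162, G_2 = 10^(−4.23/10) = 0.3776
  Stage 3: F_3 = 10^(2.69/10) = 1.858, G_3 = 10^(−2.69/10) = 0.5383
Friis cascade:
  F = 1.614 + (3.162 − 1)/131.8 + (1.858 − 1)/49.77 = 1.648
NF = 10 log₁₀(1.648) = 2.17 dB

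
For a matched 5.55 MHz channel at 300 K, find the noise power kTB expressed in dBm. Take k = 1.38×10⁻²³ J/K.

P_n = kTB = 1.38×10⁻²³ × 300 × 5.55×10⁶ = 2.30×10⁻¹⁴ W
In dBm: 10 log₁₀(2.30×10⁻¹⁴ / 10⁻³) = −106.4 dBm

−106.4 dBm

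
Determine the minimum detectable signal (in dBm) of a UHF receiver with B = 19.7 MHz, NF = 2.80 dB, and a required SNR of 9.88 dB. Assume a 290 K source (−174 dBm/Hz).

Sensitivity = −174 + 10 log₁₀(B) + NF + SNR_min
= −174 + 72.94 + 2.80 + 9.88
= −88.38 dBm → −88.4 dBm

−88.4 dBm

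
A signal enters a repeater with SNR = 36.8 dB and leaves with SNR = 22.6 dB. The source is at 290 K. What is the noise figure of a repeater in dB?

NF (dB) = SNR_in(dB) − SNR_out(dB) when the source is at T₀
NF = 36.8 − 22.6 = 14.2 dB

14.2 dB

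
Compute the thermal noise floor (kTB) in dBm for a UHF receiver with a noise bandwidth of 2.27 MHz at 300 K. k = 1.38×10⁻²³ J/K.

P_n = kTB = 1.38×10⁻²³ × 300 × 2.27×10⁶ = 9.40×10⁻¹⁵ W
In dBm: 10 log₁₀(9.40×10⁻¹⁵ / 10⁻³) = −110.3 dBm

−110.3 dBm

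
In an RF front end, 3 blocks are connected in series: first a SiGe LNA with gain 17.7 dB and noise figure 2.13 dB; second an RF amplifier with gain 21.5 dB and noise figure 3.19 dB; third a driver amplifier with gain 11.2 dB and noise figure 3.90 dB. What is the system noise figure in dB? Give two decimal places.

Convert to linear (a loss of L dB is a gain of −L dB): F_i = 10^(NF_i/10), G_i = 10^(G_i,dB/10)
  Stage 1: F_1 = 10^(2.13/10) = 1.633, G_1 = 10^(17.7/10) = 58.88
  Stage 2: F_2 = 10^(3.19/10) = 2.084, G_2 = 10^(21.5/10) = 141.3
  Stage 3: F_3 = 10^(3.90/10) = 2.455, G_3 = 10^(11.2/10) = 13.18
Friis cascade:
  F = 1.633 + (2.084 − 1)/58.88 + (2.455 − 1)/8318 = 1.652
NF = 10 log₁₀(1.652) = 2.18 dB

2.18 dB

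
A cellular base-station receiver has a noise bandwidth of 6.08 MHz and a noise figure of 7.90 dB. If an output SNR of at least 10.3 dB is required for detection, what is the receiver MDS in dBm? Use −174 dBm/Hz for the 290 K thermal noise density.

−88.0 dBm

Sensitivity = −174 + 10 log₁₀(B) + NF + SNR_min
= −174 + 67.84 + 7.90 + 10.3
= −87.96 dBm → −88.0 dBm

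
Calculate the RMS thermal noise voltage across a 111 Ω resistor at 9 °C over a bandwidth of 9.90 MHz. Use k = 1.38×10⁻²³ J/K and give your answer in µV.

T = 9 °C + 273.15 = 282.15 K
V_n = √(4kTRB)
4kTRB = 4 × 1.38×10⁻²³ × 282.15 × 1.11×10² × 9.90×10⁶ = 1.71×10⁻¹¹ V²
V_n = √(1.71×10⁻¹¹) = 4.14×10⁻⁶ V = 4.14 µV

4.14 µV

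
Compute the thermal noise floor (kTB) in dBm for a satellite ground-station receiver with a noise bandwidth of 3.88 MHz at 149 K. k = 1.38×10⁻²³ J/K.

P_n = kTB = 1.38×10⁻²³ × 149 × 3.88×10⁶ = 7.98×10⁻¹⁵ W
In dBm: 10 log₁₀(7.98×10⁻¹⁵ / 10⁻³) = −111.0 dBm

−111.0 dBm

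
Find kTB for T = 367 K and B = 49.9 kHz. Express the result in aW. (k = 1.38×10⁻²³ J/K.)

253 aW

P_n = kTB = 1.38×10⁻²³ × 367 × 4.99×10⁴ = 2.53×10⁻¹⁶ W = 253 aW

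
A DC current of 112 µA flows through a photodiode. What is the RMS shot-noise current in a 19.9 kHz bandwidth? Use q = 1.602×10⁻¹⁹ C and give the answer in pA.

I_n = √(2qI·B)
2qI·B = 2 × 1.602×10⁻¹⁹ × 1.12×10⁻⁴ × 1.99×10⁴ = 7.14×10⁻¹⁹ A²
I_n = √(7.14×10⁻¹⁹) = 8.45×10⁻¹⁰ A = 845 pA

845 pA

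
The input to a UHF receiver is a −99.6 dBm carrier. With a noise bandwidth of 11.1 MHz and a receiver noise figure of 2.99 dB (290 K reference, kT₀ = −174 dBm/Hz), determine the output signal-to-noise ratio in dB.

Noise floor: N = −174 + 10 log₁₀(B) + NF
10 log₁₀(1.11×10⁷) = 70.45 dB
N = −174 + 70.45 + 2.99 = −100.56 dBm
SNR = P_sig − N = −99.6 − (−100.56) = 0.96 dB → 1.0 dB

1.0 dB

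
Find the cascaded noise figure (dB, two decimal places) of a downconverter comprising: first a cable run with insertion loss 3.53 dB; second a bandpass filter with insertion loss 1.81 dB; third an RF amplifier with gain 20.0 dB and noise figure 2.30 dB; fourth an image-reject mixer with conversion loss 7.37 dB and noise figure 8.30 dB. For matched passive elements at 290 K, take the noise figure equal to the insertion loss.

7.78 dB

Convert to linear (a loss of L dB is a gain of −L dB): F_i = 10^(NF_i/10), G_i = 10^(G_i,dB/10)
  Stage 1: F_1 = 10^(3.53/10) = 2.254, G_1 = 10^(−3.53/10) = 0.4436
  Stage 2: F_2 = 10^(1.81/10) = 1.517, G_2 = 10^(−1.81/10) = 0.6592
  Stage 3: F_3 = 10^(2.30/10) = 1.698, G_3 = 10^(20.0/10) = 100.0
  Stage 4: F_4 = 10^(8.30/10) = 6.761, G_4 = 10^(−7.37/10) = 0.1832
Friis cascade:
  F = 2.254 + (1.517 − 1)/0.4436 + (1.698 − 1)/0.2924 + (6.761 − 1)/29.24 = 6.005
NF = 10 log₁₀(6.005) = 7.78 dB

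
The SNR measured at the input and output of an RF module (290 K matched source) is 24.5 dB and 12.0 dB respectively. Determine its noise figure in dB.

12.5 dB

NF (dB) = SNR_in(dB) − SNR_out(dB) when the source is at T₀
NF = 24.5 − 12.0 = 12.5 dB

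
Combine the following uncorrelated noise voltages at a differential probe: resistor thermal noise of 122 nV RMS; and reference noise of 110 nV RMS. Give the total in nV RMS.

Uncorrelated sources add in power (mean-square): V_tot = √(ΣV_i²)
V_tot = √[(1.22×10⁻⁷)² + (1.10×10⁻⁷)²] = 1.64×10⁻⁷ V = 164 nV

164 nV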